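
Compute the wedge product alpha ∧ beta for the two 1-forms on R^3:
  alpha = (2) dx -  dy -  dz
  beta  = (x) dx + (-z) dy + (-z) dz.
alpha ∧ beta = (x - 2*z) dx ∧ dy + (x - 2*z) dx ∧ dz

Distribute the wedge, using dx_i ∧ dx_j = -dx_j ∧ dx_i and dx_i ∧ dx_i = 0. For each pair (i, j) with i < j, the coefficient of dx_i ∧ dx_j in alpha ∧ beta is (alpha_i * beta_j - alpha_j * beta_i). Collecting: alpha ∧ beta = (x - 2*z) dx ∧ dy + (x - 2*z) dx ∧ dz.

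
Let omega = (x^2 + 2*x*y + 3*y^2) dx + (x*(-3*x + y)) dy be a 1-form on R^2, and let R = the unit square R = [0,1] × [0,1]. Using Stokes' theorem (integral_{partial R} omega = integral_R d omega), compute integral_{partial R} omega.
integral_(partial R) omega = -13/2

Stokes: integral_partial_R omega = integral_R d omega with d omega = (∂Q/∂x - ∂P/∂y) dx ∧ dy.
  ∂Q/∂x = -6*x + y
  ∂P/∂y = 2*x + 6*y
  integrand = ∂Q/∂x - ∂P/∂y = -8*x - 5*y.
Integrating over R: integral_0^1 integral_0^1 (-8*x - 5*y) dx dy = -13/2.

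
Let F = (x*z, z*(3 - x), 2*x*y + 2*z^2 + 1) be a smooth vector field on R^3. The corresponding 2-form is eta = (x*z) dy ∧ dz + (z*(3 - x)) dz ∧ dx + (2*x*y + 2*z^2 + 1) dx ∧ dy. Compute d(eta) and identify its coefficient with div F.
d(eta) = (5*z) dx ∧ dy ∧ dz; div F = 5*z

For a 2-form in R^3 of the form above, applying d gives a 3-form with coefficient ∂P/∂x + ∂Q/∂y + ∂R/∂z:
  ∂P/∂x = z
  ∂Q/∂y = 0
  ∂R/∂z = 4*z
Sum = 5*z, which is exactly div F.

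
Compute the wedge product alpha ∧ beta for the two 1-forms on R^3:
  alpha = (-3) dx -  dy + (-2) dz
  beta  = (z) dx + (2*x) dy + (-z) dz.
alpha ∧ beta = (-6*x + z) dx ∧ dy + (5*z) dx ∧ dz + (4*x + z) dy ∧ dz

Distribute the wedge, using dx_i ∧ dx_j = -dx_j ∧ dx_i and dx_i ∧ dx_i = 0. For each pair (i, j) with i < j, the coefficient of dx_i ∧ dx_j in alpha ∧ beta is (alpha_i * beta_j - alpha_j * beta_i). Collecting: alpha ∧ beta = (-6*x + z) dx ∧ dy + (5*z) dx ∧ dz + (4*x + z) dy ∧ dz.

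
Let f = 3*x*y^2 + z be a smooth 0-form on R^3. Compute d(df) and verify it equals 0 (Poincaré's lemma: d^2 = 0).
d(df) = 0

Step 1: df = sum_i (∂f/∂x_i) dx_i = (3*y^2) dx + (6*x*y) dy + (1) dz.
Step 2: Apply d again. Using the 1-form formula, the coefficient of dx ∧ dy in d(df) is ∂^2 f/∂x ∂y - ∂^2 f/∂y ∂x = (6*y) - (6*y) = 0 (equality of mixed partials for smooth f).
Similarly for dx ∧ dz and dy ∧ dz — all coefficients vanish. So d(df) = 0.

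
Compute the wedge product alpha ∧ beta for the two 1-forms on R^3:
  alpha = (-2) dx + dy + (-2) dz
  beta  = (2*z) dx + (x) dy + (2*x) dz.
alpha ∧ beta = (-2*x - 2*z) dx ∧ dy + (-4*x + 4*z) dx ∧ dz + (4*x) dy ∧ dz

Distribute the wedge, using dx_i ∧ dx_j = -dx_j ∧ dx_i and dx_i ∧ dx_i = 0. For each pair (i, j) with i < j, the coefficient of dx_i ∧ dx_j in alpha ∧ beta is (alpha_i * beta_j - alpha_j * beta_i). Collecting: alpha ∧ beta = (-2*x - 2*z) dx ∧ dy + (-4*x + 4*z) dx ∧ dz + (4*x) dy ∧ dz.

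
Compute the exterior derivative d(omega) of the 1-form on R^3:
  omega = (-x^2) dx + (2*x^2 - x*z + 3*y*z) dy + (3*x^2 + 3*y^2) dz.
d(omega) = (4*x - z) dx ∧ dy + (6*x) dx ∧ dz + (x + 3*y) dy ∧ dz

For a 1-form omega = sum_i f_i dx_i, the exterior derivative is
  d(omega) = sum_{i < j} (∂f_j/∂x_i - ∂f_i/∂x_j) dx_i ∧ dx_j.
  coefficient of dx ∧ dy: ∂f_2/∂x - ∂f_1/∂y = ∂(2*x^2 - x*z + 3*y*z)/∂x - ∂(-x^2)/∂y = 4*x - z
  coefficient of dx ∧ dz: ∂f_3/∂x - ∂f_1/∂z = ∂(3*x^2 + 3*y^2)/∂x - ∂(-x^2)/∂z = 6*x
  coefficient of dy ∧ dz: ∂f_3/∂y - ∂f_2/∂z = ∂(3*x^2 + 3*y^2)/∂y - ∂(2*x^2 - x*z + 3*y*z)/∂z = x + 3*y
Assembling: d(omega) = (4*x - z) dx ∧ dy + (6*x) dx ∧ dz + (x + 3*y) dy ∧ dz.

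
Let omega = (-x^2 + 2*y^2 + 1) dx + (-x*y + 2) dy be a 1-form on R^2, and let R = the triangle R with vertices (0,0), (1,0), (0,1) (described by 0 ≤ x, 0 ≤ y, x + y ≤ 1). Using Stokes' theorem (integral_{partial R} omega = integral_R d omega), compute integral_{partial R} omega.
integral_(partial R) omega = -5/6

Stokes: integral_partial_R omega = integral_R d omega with d omega = (∂Q/∂x - ∂P/∂y) dx ∧ dy.
  ∂Q/∂x = -y
  ∂P/∂y = 4*y
  integrand = ∂Q/∂x - ∂P/∂y = -5*y.
Integrating over R: integral_0^1 integral_0^{1-x} (-5*y) dy dx = -5/6.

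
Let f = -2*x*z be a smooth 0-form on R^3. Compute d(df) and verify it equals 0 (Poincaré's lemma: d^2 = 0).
d(df) = 0

Step 1: df = sum_i (∂f/∂x_i) dx_i = (-2*z) dx + (0) dy + (-2*x) dz.
Step 2: Apply d again. Using the 1-form formula, the coefficient of dx ∧ dy in d(df) is ∂^2 f/∂x ∂y - ∂^2 f/∂y ∂x = (0) - (0) = 0 (equality of mixed partials for smooth f).
Similarly for dx ∧ dz and dy ∧ dz — all coefficients vanish. So d(df) = 0.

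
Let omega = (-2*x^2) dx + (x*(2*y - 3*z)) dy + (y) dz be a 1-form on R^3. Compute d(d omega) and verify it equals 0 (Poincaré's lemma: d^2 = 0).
d(d omega) = 0

Step 1: d omega = sum_{i<j} (∂f_j/∂x_i - ∂f_i/∂x_j) dx_i ∧ dx_j:
  coeff of dx ∧ dy: 2*y - 3*z
  coeff of dx ∧ dz: 0
  coeff of dy ∧ dz: 3*x + 1
Step 2: Apply d again to each 2-form coefficient. The only possible 3-form in R^3 is dx ∧ dy ∧ dz, with coefficient
  ∂(coeff of dy∧dz)/∂x - ∂(coeff of dx∧dz)/∂y + ∂(coeff of dx∧dy)/∂z
  = ∂/∂x (3*x + 1) - ∂/∂y (0) + ∂/∂z (2*y - 3*z).
Each of these terms simplifies to sums of mixed partials that cancel in pairs. The result is 0 (by equality of mixed partials for smooth functions — Schwarz / Clairaut).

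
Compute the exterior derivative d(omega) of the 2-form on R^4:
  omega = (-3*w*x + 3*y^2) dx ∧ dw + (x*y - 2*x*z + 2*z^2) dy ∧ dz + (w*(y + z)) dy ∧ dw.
d(omega) = (-6*y) dx ∧ dy ∧ dw + (y - 2*z) dx ∧ dy ∧ dz + (-w) dy ∧ dz ∧ dw

For a 2-form omega = sum_{i<j} g_{ij} dx_i ∧ dx_j, the exterior derivative is
  d(omega) = sum_{i<j} d(g_{ij}) ∧ dx_i ∧ dx_j = sum_{i<j, k} (∂g_{ij}/∂x_k) dx_k ∧ dx_i ∧ dx_j.
Expand each term, using dx_k ∧ dx_i ∧ dx_j = sgn(permutation) dx_{(a)} ∧ dx_{(b)} ∧ dx_{(c)} with (a < b < c) sorted:
  d(-3*w*x + 3*y^2) includes (∂/∂y)(-3*w*x + 3*y^2) dy = (6*y) dy, which multiplied by dx ∧ dw gives (-6*y) dx ∧ dy ∧ dw
  d(x*y - 2*x*z + 2*z^2) includes (∂/∂x)(x*y - 2*x*z + 2*z^2) dx = (y - 2*z) dx, which multiplied by dy ∧ dz gives (y - 2*z) dx ∧ dy ∧ dz
  d(w*(y + z)) includes (∂/∂z)(w*(y + z)) dz = (w) dz, which multiplied by dy ∧ dw gives (-w) dy ∧ dz ∧ dw
Collecting like 3-forms: d(omega) = (-6*y) dx ∧ dy ∧ dw + (y - 2*z) dx ∧ dy ∧ dz + (-w) dy ∧ dz ∧ dw.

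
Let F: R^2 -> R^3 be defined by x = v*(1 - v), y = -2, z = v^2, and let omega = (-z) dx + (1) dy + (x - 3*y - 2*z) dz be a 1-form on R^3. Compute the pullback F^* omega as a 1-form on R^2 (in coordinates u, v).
F^* omega = (v*(-4*v^2 + v + 12)) dv

Using F^*(f dg) = (f ∘ F) d(g ∘ F), substitute each coordinate x_i by F_i(u, v) in f_i, and replace dx_i by d F_i = (∂F_i/∂u) du + (∂F_i/∂v) dv.
  For the x component: f_1(F) = -v^2; d F_1 = (0) du + (1 - 2*v) dv
  For the y component: f_2(F) = 1; d F_2 = (0) du + (0) dv
  For the z component: f_3(F) = -3*v^2 + v + 6; d F_3 = (0) du + (2*v) dv
Combining and collecting du, dv coefficients:
  coeff of du: 0
  coeff of dv: v*(-4*v^2 + v + 12)
F^* omega = (v*(-4*v^2 + v + 12)) dv.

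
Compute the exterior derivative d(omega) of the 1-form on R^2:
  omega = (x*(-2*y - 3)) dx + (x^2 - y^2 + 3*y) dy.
d(omega) = (4*x) dx ∧ dy

For a 1-form omega = sum_i f_i dx_i, the exterior derivative is
  d(omega) = sum_{i < j} (∂f_j/∂x_i - ∂f_i/∂x_j) dx_i ∧ dx_j.
  coefficient of dx ∧ dy: ∂f_2/∂x - ∂f_1/∂y = ∂(x^2 - y^2 + 3*y)/∂x - ∂(x*(-2*y - 3))/∂y = 4*x
Assembling: d(omega) = (4*x) dx ∧ dy.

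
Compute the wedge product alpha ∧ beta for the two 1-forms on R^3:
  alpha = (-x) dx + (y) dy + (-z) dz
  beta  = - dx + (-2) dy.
alpha ∧ beta = (2*x + y) dx ∧ dy + (-z) dx ∧ dz + (-2*z) dy ∧ dz

Distribute the wedge, using dx_i ∧ dx_j = -dx_j ∧ dx_i and dx_i ∧ dx_i = 0. For each pair (i, j) with i < j, the coefficient of dx_i ∧ dx_j in alpha ∧ beta is (alpha_i * beta_j - alpha_j * beta_i). Collecting: alpha ∧ beta = (2*x + y) dx ∧ dy + (-z) dx ∧ dz + (-2*z) dy ∧ dz.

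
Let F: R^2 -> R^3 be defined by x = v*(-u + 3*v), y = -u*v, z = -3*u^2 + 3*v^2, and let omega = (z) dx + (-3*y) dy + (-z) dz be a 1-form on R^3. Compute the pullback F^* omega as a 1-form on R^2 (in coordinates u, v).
F^* omega = (-18*u^3 + 3*u^2*v + 15*u*v^2 - 3*v^3) du + (3*u*(u^2 - u*v - v^2)) dv

Using F^*(f dg) = (f ∘ F) d(g ∘ F), substitute each coordinate x_i by F_i(u, v) in f_i, and replace dx_i by d F_i = (∂F_i/∂u) du + (∂F_i/∂v) dv.
  For the x component: f_1(F) = -3*u^2 + 3*v^2; d F_1 = (-v) du + (-u + 6*v) dv
  For the y component: f_2(F) = 3*u*v; d F_2 = (-v) du + (-u) dv
  For the z component: f_3(F) = 3*u^2 - 3*v^2; d F_3 = (-6*u) du + (6*v) dv
Combining and collecting du, dv coefficients:
  coeff of du: -18*u^3 + 3*u^2*v + 15*u*v^2 - 3*v^3
  coeff of dv: 3*u*(u^2 - u*v - v^2)
F^* omega = (-18*u^3 + 3*u^2*v + 15*u*v^2 - 3*v^3) du + (3*u*(u^2 - u*v - v^2)) dv.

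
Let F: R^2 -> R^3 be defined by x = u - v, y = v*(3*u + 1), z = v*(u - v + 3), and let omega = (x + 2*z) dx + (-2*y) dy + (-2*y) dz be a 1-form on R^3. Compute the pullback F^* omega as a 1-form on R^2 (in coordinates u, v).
F^* omega = (-24*u*v^2 + 2*u*v + u - 10*v^2 + 5*v) du + (-24*u^2*v + 12*u*v^2 - 34*u*v - u + 6*v^2 - 13*v) dv

Using F^*(f dg) = (f ∘ F) d(g ∘ F), substitute each coordinate x_i by F_i(u, v) in f_i, and replace dx_i by d F_i = (∂F_i/∂u) du + (∂F_i/∂v) dv.
  For the x component: f_1(F) = 2*u*v + u - 2*v^2 + 5*v; d F_1 = (1) du + (-1) dv
  For the y component: f_2(F) = 2*v*(-3*u - 1); d F_2 = (3*v) du + (3*u + 1) dv
  For the z component: f_3(F) = 2*v*(-3*u - 1); d F_3 = (v) du + (u - 2*v + 3) dv
Combining and collecting du, dv coefficients:
  coeff of du: -24*u*v^2 + 2*u*v + u - 10*v^2 + 5*v
  coeff of dv: -24*u^2*v + 12*u*v^2 - 34*u*v - u + 6*v^2 - 13*v
F^* omega = (-24*u*v^2 + 2*u*v + u - 10*v^2 + 5*v) du + (-24*u^2*v + 12*u*v^2 - 34*u*v - u + 6*v^2 - 13*v) dv.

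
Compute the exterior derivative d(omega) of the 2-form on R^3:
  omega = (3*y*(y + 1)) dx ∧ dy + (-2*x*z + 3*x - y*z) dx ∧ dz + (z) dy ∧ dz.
d(omega) = (z) dx ∧ dy ∧ dz

For a 2-form omega = sum_{i<j} g_{ij} dx_i ∧ dx_j, the exterior derivative is
  d(omega) = sum_{i<j} d(g_{ij}) ∧ dx_i ∧ dx_j = sum_{i<j, k} (∂g_{ij}/∂x_k) dx_k ∧ dx_i ∧ dx_j.
Expand each term, using dx_k ∧ dx_i ∧ dx_j = sgn(permutation) dx_{(a)} ∧ dx_{(b)} ∧ dx_{(c)} with (a < b < c) sorted:
  d(-2*x*z + 3*x - y*z) includes (∂/∂y)(-2*x*z + 3*x - y*z) dy = (-z) dy, which multiplied by dx ∧ dz gives (z) dx ∧ dy ∧ dz
Collecting like 3-forms: d(omega) = (z) dx ∧ dy ∧ dz.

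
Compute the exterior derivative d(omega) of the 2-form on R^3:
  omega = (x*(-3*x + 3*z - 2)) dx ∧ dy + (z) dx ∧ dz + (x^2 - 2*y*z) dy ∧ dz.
d(omega) = (5*x) dx ∧ dy ∧ dz

For a 2-form omega = sum_{i<j} g_{ij} dx_i ∧ dx_j, the exterior derivative is
  d(omega) = sum_{i<j} d(g_{ij}) ∧ dx_i ∧ dx_j = sum_{i<j, k} (∂g_{ij}/∂x_k) dx_k ∧ dx_i ∧ dx_j.
Expand each term, using dx_k ∧ dx_i ∧ dx_j = sgn(permutation) dx_{(a)} ∧ dx_{(b)} ∧ dx_{(c)} with (a < b < c) sorted:
  d(x*(-3*x + 3*z - 2)) includes (∂/∂z)(x*(-3*x + 3*z - 2)) dz = (3*x) dz, which multiplied by dx ∧ dy gives (3*x) dx ∧ dy ∧ dz
  d(x^2 - 2*y*z) includes (∂/∂x)(x^2 - 2*y*z) dx = (2*x) dx, which multiplied by dy ∧ dz gives (2*x) dx ∧ dy ∧ dz
Collecting like 3-forms: d(omega) = (5*x) dx ∧ dy ∧ dz.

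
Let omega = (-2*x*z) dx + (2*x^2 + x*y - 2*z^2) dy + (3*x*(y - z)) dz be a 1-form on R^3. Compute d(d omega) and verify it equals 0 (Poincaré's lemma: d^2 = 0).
d(d omega) = 0

Step 1: d omega = sum_{i<j} (∂f_j/∂x_i - ∂f_i/∂x_j) dx_i ∧ dx_j:
  coeff of dx ∧ dy: 4*x + y
  coeff of dx ∧ dz: 2*x + 3*y - 3*z
  coeff of dy ∧ dz: 3*x + 4*z
Step 2: Apply d again to each 2-form coefficient. The only possible 3-form in R^3 is dx ∧ dy ∧ dz, with coefficient
  ∂(coeff of dy∧dz)/∂x - ∂(coeff of dx∧dz)/∂y + ∂(coeff of dx∧dy)/∂z
  = ∂/∂x (3*x + 4*z) - ∂/∂y (2*x + 3*y - 3*z) + ∂/∂z (4*x + y).
Each of these terms simplifies to sums of mixed partials that cancel in pairs. The result is 0 (by equality of mixed partials for smooth functions — Schwarz / Clairaut).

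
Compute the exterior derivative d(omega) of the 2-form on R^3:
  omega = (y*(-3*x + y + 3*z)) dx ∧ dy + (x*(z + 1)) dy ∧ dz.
d(omega) = (3*y + z + 1) dx ∧ dy ∧ dz

For a 2-form omega = sum_{i<j} g_{ij} dx_i ∧ dx_j, the exterior derivative is
  d(omega) = sum_{i<j} d(g_{ij}) ∧ dx_i ∧ dx_j = sum_{i<j, k} (∂g_{ij}/∂x_k) dx_k ∧ dx_i ∧ dx_j.
Expand each term, using dx_k ∧ dx_i ∧ dx_j = sgn(permutation) dx_{(a)} ∧ dx_{(b)} ∧ dx_{(c)} with (a < b < c) sorted:
  d(y*(-3*x + y + 3*z)) includes (∂/∂z)(y*(-3*x + y + 3*z)) dz = (3*y) dz, which multiplied by dx ∧ dy gives (3*y) dx ∧ dy ∧ dz
  d(x*(z + 1)) includes (∂/∂x)(x*(z + 1)) dx = (z + 1) dx, which multiplied by dy ∧ dz gives (z + 1) dx ∧ dy ∧ dz
Collecting like 3-forms: d(omega) = (3*y + z + 1) dx ∧ dy ∧ dz.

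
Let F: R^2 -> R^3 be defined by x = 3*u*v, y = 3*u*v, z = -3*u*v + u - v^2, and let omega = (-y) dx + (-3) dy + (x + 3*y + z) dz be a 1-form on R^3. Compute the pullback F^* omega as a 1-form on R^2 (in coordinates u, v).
F^* omega = (-36*u*v^2 + 6*u*v + u + 3*v^3 - v^2 - 9*v) du + (-36*u^2*v - 3*u^2 - 15*u*v^2 - 2*u*v - 9*u + 2*v^3) dv

Using F^*(f dg) = (f ∘ F) d(g ∘ F), substitute each coordinate x_i by F_i(u, v) in f_i, and replace dx_i by d F_i = (∂F_i/∂u) du + (∂F_i/∂v) dv.
  For the x component: f_1(F) = -3*u*v; d F_1 = (3*v) du + (3*u) dv
  For the y component: f_2(F) = -3; d F_2 = (3*v) du + (3*u) dv
  For the z component: f_3(F) = 9*u*v + u - v^2; d F_3 = (1 - 3*v) du + (-3*u - 2*v) dv
Combining and collecting du, dv coefficients:
  coeff of du: -36*u*v^2 + 6*u*v + u + 3*v^3 - v^2 - 9*v
  coeff of dv: -36*u^2*v - 3*u^2 - 15*u*v^2 - 2*u*v - 9*u + 2*v^3
F^* omega = (-36*u*v^2 + 6*u*v + u + 3*v^3 - v^2 - 9*v) du + (-36*u^2*v - 3*u^2 - 15*u*v^2 - 2*u*v - 9*u + 2*v^3) dv.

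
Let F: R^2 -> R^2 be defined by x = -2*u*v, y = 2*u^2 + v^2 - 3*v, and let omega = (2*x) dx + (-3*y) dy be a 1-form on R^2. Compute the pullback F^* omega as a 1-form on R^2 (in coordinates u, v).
F^* omega = (4*u*(-6*u^2 - v^2 + 9*v)) du + (-4*u^2*v + 18*u^2 - 6*v^3 + 27*v^2 - 27*v) dv

Using F^*(f dg) = (f ∘ F) d(g ∘ F), substitute each coordinate x_i by F_i(u, v) in f_i, and replace dx_i by d F_i = (∂F_i/∂u) du + (∂F_i/∂v) dv.
  For the x component: f_1(F) = -4*u*v; d F_1 = (-2*v) du + (-2*u) dv
  For the y component: f_2(F) = -6*u^2 - 3*v^2 + 9*v; d F_2 = (4*u) du + (2*v - 3) dv
Combining and collecting du, dv coefficients:
  coeff of du: 4*u*(-6*u^2 - v^2 + 9*v)
  coeff of dv: -4*u^2*v + 18*u^2 - 6*v^3 + 27*v^2 - 27*v
F^* omega = (4*u*(-6*u^2 - v^2 + 9*v)) du + (-4*u^2*v + 18*u^2 - 6*v^3 + 27*v^2 - 27*v) dv.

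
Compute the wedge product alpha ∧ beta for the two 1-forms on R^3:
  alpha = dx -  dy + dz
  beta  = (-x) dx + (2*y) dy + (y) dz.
alpha ∧ beta = (-x + 2*y) dx ∧ dy + (x + y) dx ∧ dz + (-3*y) dy ∧ dz

Distribute the wedge, using dx_i ∧ dx_j = -dx_j ∧ dx_i and dx_i ∧ dx_i = 0. For each pair (i, j) with i < j, the coefficient of dx_i ∧ dx_j in alpha ∧ beta is (alpha_i * beta_j - alpha_j * beta_i). Collecting: alpha ∧ beta = (-x + 2*y) dx ∧ dy + (x + y) dx ∧ dz + (-3*y) dy ∧ dz.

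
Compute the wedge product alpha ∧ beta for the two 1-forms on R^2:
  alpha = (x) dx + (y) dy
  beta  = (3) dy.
alpha ∧ beta = (3*x) dx ∧ dy

Distribute the wedge, using dx_i ∧ dx_j = -dx_j ∧ dx_i and dx_i ∧ dx_i = 0. For each pair (i, j) with i < j, the coefficient of dx_i ∧ dx_j in alpha ∧ beta is (alpha_i * beta_j - alpha_j * beta_i). Collecting: alpha ∧ beta = (3*x) dx ∧ dy.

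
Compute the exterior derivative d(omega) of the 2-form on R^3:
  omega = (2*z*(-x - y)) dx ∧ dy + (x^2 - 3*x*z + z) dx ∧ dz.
d(omega) = (-2*x - 2*y) dx ∧ dy ∧ dz

For a 2-form omega = sum_{i<j} g_{ij} dx_i ∧ dx_j, the exterior derivative is
  d(omega) = sum_{i<j} d(g_{ij}) ∧ dx_i ∧ dx_j = sum_{i<j, k} (∂g_{ij}/∂x_k) dx_k ∧ dx_i ∧ dx_j.
Expand each term, using dx_k ∧ dx_i ∧ dx_j = sgn(permutation) dx_{(a)} ∧ dx_{(b)} ∧ dx_{(c)} with (a < b < c) sorted:
  d(2*z*(-x - y)) includes (∂/∂z)(2*z*(-x - y)) dz = (-2*x - 2*y) dz, which multiplied by dx ∧ dy gives (-2*x - 2*y) dx ∧ dy ∧ dz
Collecting like 3-forms: d(omega) = (-2*x - 2*y) dx ∧ dy ∧ dz.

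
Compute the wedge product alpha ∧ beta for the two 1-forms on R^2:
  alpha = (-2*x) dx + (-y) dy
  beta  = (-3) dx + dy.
alpha ∧ beta = (-2*x - 3*y) dx ∧ dy

Distribute the wedge, using dx_i ∧ dx_j = -dx_j ∧ dx_i and dx_i ∧ dx_i = 0. For each pair (i, j) with i < j, the coefficient of dx_i ∧ dx_j in alpha ∧ beta is (alpha_i * beta_j - alpha_j * beta_i). Collecting: alpha ∧ beta = (-2*x - 3*y) dx ∧ dy.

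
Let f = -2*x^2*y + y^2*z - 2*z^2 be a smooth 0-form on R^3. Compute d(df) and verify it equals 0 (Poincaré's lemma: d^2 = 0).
d(df) = 0

Step 1: df = sum_i (∂f/∂x_i) dx_i = (-4*x*y) dx + (-2*x^2 + 2*y*z) dy + (y^2 - 4*z) dz.
Step 2: Apply d again. Using the 1-form formula, the coefficient of dx ∧ dy in d(df) is ∂^2 f/∂x ∂y - ∂^2 f/∂y ∂x = (-4*x) - (-4*x) = 0 (equality of mixed partials for smooth f).
Similarly for dx ∧ dz and dy ∧ dz — all coefficients vanish. So d(df) = 0.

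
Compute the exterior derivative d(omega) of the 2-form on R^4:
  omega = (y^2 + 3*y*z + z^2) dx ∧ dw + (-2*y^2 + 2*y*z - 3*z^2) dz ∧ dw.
d(omega) = (-2*y - 3*z) dx ∧ dy ∧ dw + (-3*y - 2*z) dx ∧ dz ∧ dw + (-4*y + 2*z) dy ∧ dz ∧ dw

For a 2-form omega = sum_{i<j} g_{ij} dx_i ∧ dx_j, the exterior derivative is
  d(omega) = sum_{i<j} d(g_{ij}) ∧ dx_i ∧ dx_j = sum_{i<j, k} (∂g_{ij}/∂x_k) dx_k ∧ dx_i ∧ dx_j.
Expand each term, using dx_k ∧ dx_i ∧ dx_j = sgn(permutation) dx_{(a)} ∧ dx_{(b)} ∧ dx_{(c)} with (a < b < c) sorted:
  d(y^2 + 3*y*z + z^2) includes (∂/∂y)(y^2 + 3*y*z + z^2) dy = (2*y + 3*z) dy, which multiplied by dx ∧ dw gives (-2*y - 3*z) dx ∧ dy ∧ dw
  d(y^2 + 3*y*z + z^2) includes (∂/∂z)(y^2 + 3*y*z + z^2) dz = (3*y + 2*z) dz, which multiplied by dx ∧ dw gives (-3*y - 2*z) dx ∧ dz ∧ dw
  d(-2*y^2 + 2*y*z - 3*z^2) includes (∂/∂y)(-2*y^2 + 2*y*z - 3*z^2) dy = (-4*y + 2*z) dy, which multiplied by dz ∧ dw gives (-4*y + 2*z) dy ∧ dz ∧ dw
Collecting like 3-forms: d(omega) = (-2*y - 3*z) dx ∧ dy ∧ dw + (-3*y - 2*z) dx ∧ dz ∧ dw + (-4*y + 2*z) dy ∧ dz ∧ dw.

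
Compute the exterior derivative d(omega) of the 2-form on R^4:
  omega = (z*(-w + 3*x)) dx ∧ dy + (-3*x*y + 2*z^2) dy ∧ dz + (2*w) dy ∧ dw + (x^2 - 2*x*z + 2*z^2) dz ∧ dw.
d(omega) = (-w + 3*x - 3*y) dx ∧ dy ∧ dz + (-z) dx ∧ dy ∧ dw + (2*x - 2*z) dx ∧ dz ∧ dw

For a 2-form omega = sum_{i<j} g_{ij} dx_i ∧ dx_j, the exterior derivative is
  d(omega) = sum_{i<j} d(g_{ij}) ∧ dx_i ∧ dx_j = sum_{i<j, k} (∂g_{ij}/∂x_k) dx_k ∧ dx_i ∧ dx_j.
Expand each term, using dx_k ∧ dx_i ∧ dx_j = sgn(permutation) dx_{(a)} ∧ dx_{(b)} ∧ dx_{(c)} with (a < b < c) sorted:
  d(z*(-w + 3*x)) includes (∂/∂z)(z*(-w + 3*x)) dz = (-w + 3*x) dz, which multiplied by dx ∧ dy gives (-w + 3*x) dx ∧ dy ∧ dz
  d(z*(-w + 3*x)) includes (∂/∂w)(z*(-w + 3*x)) dw = (-z) dw, which multiplied by dx ∧ dy gives (-z) dx ∧ dy ∧ dw
  d(-3*x*y + 2*z^2) includes (∂/∂x)(-3*x*y + 2*z^2) dx = (-3*y) dx, which multiplied by dy ∧ dz gives (-3*y) dx ∧ dy ∧ dz
  d(x^2 - 2*x*z + 2*z^2) includes (∂/∂x)(x^2 - 2*x*z + 2*z^2) dx = (2*x - 2*z) dx, which multiplied by dz ∧ dw gives (2*x - 2*z) dx ∧ dz ∧ dw
Collecting like 3-forms: d(omega) = (-w + 3*x - 3*y) dx ∧ dy ∧ dz + (-z) dx ∧ dy ∧ dw + (2*x - 2*z) dx ∧ dz ∧ dw.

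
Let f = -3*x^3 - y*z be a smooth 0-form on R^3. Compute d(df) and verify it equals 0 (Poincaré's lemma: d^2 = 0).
d(df) = 0

Step 1: df = sum_i (∂f/∂x_i) dx_i = (-9*x^2) dx + (-z) dy + (-y) dz.
Step 2: Apply d again. Using the 1-form formula, the coefficient of dx ∧ dy in d(df) is ∂^2 f/∂x ∂y - ∂^2 f/∂y ∂x = (0) - (0) = 0 (equality of mixed partials for smooth f).
Similarly for dx ∧ dz and dy ∧ dz — all coefficients vanish. So d(df) = 0.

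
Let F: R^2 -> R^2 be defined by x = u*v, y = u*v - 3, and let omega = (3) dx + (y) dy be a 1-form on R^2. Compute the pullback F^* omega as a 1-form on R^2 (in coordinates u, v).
F^* omega = (u*v^2) du + (u^2*v) dv

Using F^*(f dg) = (f ∘ F) d(g ∘ F), substitute each coordinate x_i by F_i(u, v) in f_i, and replace dx_i by d F_i = (∂F_i/∂u) du + (∂F_i/∂v) dv.
  For the x component: f_1(F) = 3; d F_1 = (v) du + (u) dv
  For the y component: f_2(F) = u*v - 3; d F_2 = (v) du + (u) dv
Combining and collecting du, dv coefficients:
  coeff of du: u*v^2
  coeff of dv: u^2*v
F^* omega = (u*v^2) du + (u^2*v) dv.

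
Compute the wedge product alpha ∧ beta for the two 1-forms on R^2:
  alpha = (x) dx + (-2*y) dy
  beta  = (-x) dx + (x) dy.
alpha ∧ beta = (x*(x - 2*y)) dx ∧ dy

Distribute the wedge, using dx_i ∧ dx_j = -dx_j ∧ dx_i and dx_i ∧ dx_i = 0. For each pair (i, j) with i < j, the coefficient of dx_i ∧ dx_j in alpha ∧ beta is (alpha_i * beta_j - alpha_j * beta_i). Collecting: alpha ∧ beta = (x*(x - 2*y)) dx ∧ dy.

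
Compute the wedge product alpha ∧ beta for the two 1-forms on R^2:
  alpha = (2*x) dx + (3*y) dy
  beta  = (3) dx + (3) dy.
alpha ∧ beta = (6*x - 9*y) dx ∧ dy

Distribute the wedge, using dx_i ∧ dx_j = -dx_j ∧ dx_i and dx_i ∧ dx_i = 0. For each pair (i, j) with i < j, the coefficient of dx_i ∧ dx_j in alpha ∧ beta is (alpha_i * beta_j - alpha_j * beta_i). Collecting: alpha ∧ beta = (6*x - 9*y) dx ∧ dy.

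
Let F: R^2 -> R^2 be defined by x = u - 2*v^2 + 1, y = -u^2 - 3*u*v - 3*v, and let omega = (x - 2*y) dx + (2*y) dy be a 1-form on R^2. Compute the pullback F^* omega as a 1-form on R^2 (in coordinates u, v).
F^* omega = (4*u^3 + 18*u^2*v + 2*u^2 + 18*u*v^2 + 18*u*v + u + 16*v^2 + 6*v + 1) du + (6*u^3 + 10*u^2*v + 6*u^2 - 24*u*v^2 + 32*u*v + 8*v^3 - 24*v^2 + 14*v) dv

Using F^*(f dg) = (f ∘ F) d(g ∘ F), substitute each coordinate x_i by F_i(u, v) in f_i, and replace dx_i by d F_i = (∂F_i/∂u) du + (∂F_i/∂v) dv.
  For the x component: f_1(F) = 2*u^2 + 6*u*v + u - 2*v^2 + 6*v + 1; d F_1 = (1) du + (-4*v) dv
  For the y component: f_2(F) = -2*u^2 - 6*u*v - 6*v; d F_2 = (-2*u - 3*v) du + (-3*u - 3) dv
Combining and collecting du, dv coefficients:
  coeff of du: 4*u^3 + 18*u^2*v + 2*u^2 + 18*u*v^2 + 18*u*v + u + 16*v^2 + 6*v + 1
  coeff of dv: 6*u^3 + 10*u^2*v + 6*u^2 - 24*u*v^2 + 32*u*v + 8*v^3 - 24*v^2 + 14*v
F^* omega = (4*u^3 + 18*u^2*v + 2*u^2 + 18*u*v^2 + 18*u*v + u + 16*v^2 + 6*v + 1) du + (6*u^3 + 10*u^2*v + 6*u^2 - 24*u*v^2 + 32*u*v + 8*v^3 - 24*v^2 + 14*v) dv.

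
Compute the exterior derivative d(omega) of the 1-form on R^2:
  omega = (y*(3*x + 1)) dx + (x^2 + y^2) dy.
d(omega) = (-x - 1) dx ∧ dy

For a 1-form omega = sum_i f_i dx_i, the exterior derivative is
  d(omega) = sum_{i < j} (∂f_j/∂x_i - ∂f_i/∂x_j) dx_i ∧ dx_j.
  coefficient of dx ∧ dy: ∂f_2/∂x - ∂f_1/∂y = ∂(x^2 + y^2)/∂x - ∂(y*(3*x + 1))/∂y = -x - 1
Assembling: d(omega) = (-x - 1) dx ∧ dy.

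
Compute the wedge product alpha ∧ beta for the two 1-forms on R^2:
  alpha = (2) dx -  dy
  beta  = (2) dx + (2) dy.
alpha ∧ beta = (6) dx ∧ dy

Distribute the wedge, using dx_i ∧ dx_j = -dx_j ∧ dx_i and dx_i ∧ dx_i = 0. For each pair (i, j) with i < j, the coefficient of dx_i ∧ dx_j in alpha ∧ beta is (alpha_i * beta_j - alpha_j * beta_i). Collecting: alpha ∧ beta = (6) dx ∧ dy.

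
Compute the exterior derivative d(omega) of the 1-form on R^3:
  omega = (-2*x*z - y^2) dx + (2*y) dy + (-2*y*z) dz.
d(omega) = (2*y) dx ∧ dy + (2*x) dx ∧ dz + (-2*z) dy ∧ dz

For a 1-form omega = sum_i f_i dx_i, the exterior derivative is
  d(omega) = sum_{i < j} (∂f_j/∂x_i - ∂f_i/∂x_j) dx_i ∧ dx_j.
  coefficient of dx ∧ dy: ∂f_2/∂x - ∂f_1/∂y = ∂(2*y)/∂x - ∂(-2*x*z - y^2)/∂y = 2*y
  coefficient of dx ∧ dz: ∂f_3/∂x - ∂f_1/∂z = ∂(-2*y*z)/∂x - ∂(-2*x*z - y^2)/∂z = 2*x
  coefficient of dy ∧ dz: ∂f_3/∂y - ∂f_2/∂z = ∂(-2*y*z)/∂y - ∂(2*y)/∂z = -2*z
Assembling: d(omega) = (2*y) dx ∧ dy + (2*x) dx ∧ dz + (-2*z) dy ∧ dz.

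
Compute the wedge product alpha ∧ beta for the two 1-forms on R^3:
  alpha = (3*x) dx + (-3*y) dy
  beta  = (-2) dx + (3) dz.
alpha ∧ beta = (9*x) dx ∧ dz + (-6*y) dx ∧ dy + (-9*y) dy ∧ dz

Distribute the wedge, using dx_i ∧ dx_j = -dx_j ∧ dx_i and dx_i ∧ dx_i = 0. For each pair (i, j) with i < j, the coefficient of dx_i ∧ dx_j in alpha ∧ beta is (alpha_i * beta_j - alpha_j * beta_i). Collecting: alpha ∧ beta = (9*x) dx ∧ dz + (-6*y) dx ∧ dy + (-9*y) dy ∧ dz.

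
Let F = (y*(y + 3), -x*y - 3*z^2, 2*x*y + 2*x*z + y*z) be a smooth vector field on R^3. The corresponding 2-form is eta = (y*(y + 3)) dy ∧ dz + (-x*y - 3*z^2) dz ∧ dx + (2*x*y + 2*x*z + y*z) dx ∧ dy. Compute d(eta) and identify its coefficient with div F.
d(eta) = (x + y) dx ∧ dy ∧ dz; div F = x + y

For a 2-form in R^3 of the form above, applying d gives a 3-form with coefficient ∂P/∂x + ∂Q/∂y + ∂R/∂z:
  ∂P/∂x = 0
  ∂Q/∂y = -x
  ∂R/∂z = 2*x + y
Sum = x + y, which is exactly div F.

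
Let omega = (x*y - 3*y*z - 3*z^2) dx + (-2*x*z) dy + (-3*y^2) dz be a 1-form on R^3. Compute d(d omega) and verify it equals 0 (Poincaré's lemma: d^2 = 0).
d(d omega) = 0

Step 1: d omega = sum_{i<j} (∂f_j/∂x_i - ∂f_i/∂x_j) dx_i ∧ dx_j:
  coeff of dx ∧ dy: -x + z
  coeff of dx ∧ dz: 3*y + 6*z
  coeff of dy ∧ dz: 2*x - 6*y
Step 2: Apply d again to each 2-form coefficient. The only possible 3-form in R^3 is dx ∧ dy ∧ dz, with coefficient
  ∂(coeff of dy∧dz)/∂x - ∂(coeff of dx∧dz)/∂y + ∂(coeff of dx∧dy)/∂z
  = ∂/∂x (2*x - 6*y) - ∂/∂y (3*y + 6*z) + ∂/∂z (-x + z).
Each of these terms simplifies to sums of mixed partials that cancel in pairs. The result is 0 (by equality of mixed partials for smooth functions — Schwarz / Clairaut).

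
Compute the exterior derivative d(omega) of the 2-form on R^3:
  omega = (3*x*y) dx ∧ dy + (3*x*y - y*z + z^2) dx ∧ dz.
d(omega) = (-3*x + z) dx ∧ dy ∧ dz

For a 2-form omega = sum_{i<j} g_{ij} dx_i ∧ dx_j, the exterior derivative is
  d(omega) = sum_{i<j} d(g_{ij}) ∧ dx_i ∧ dx_j = sum_{i<j, k} (∂g_{ij}/∂x_k) dx_k ∧ dx_i ∧ dx_j.
Expand each term, using dx_k ∧ dx_i ∧ dx_j = sgn(permutation) dx_{(a)} ∧ dx_{(b)} ∧ dx_{(c)} with (a < b < c) sorted:
  d(3*x*y - y*z + z^2) includes (∂/∂y)(3*x*y - y*z + z^2) dy = (3*x - z) dy, which multiplied by dx ∧ dz gives (-3*x + z) dx ∧ dy ∧ dz
Collecting like 3-forms: d(omega) = (-3*x + z) dx ∧ dy ∧ dz.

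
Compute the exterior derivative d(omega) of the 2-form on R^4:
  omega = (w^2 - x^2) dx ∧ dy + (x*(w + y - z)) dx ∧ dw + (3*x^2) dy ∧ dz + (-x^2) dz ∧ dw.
d(omega) = (2*w - x) dx ∧ dy ∧ dw + (-x) dx ∧ dz ∧ dw + (6*x) dx ∧ dy ∧ dz

For a 2-form omega = sum_{i<j} g_{ij} dx_i ∧ dx_j, the exterior derivative is
  d(omega) = sum_{i<j} d(g_{ij}) ∧ dx_i ∧ dx_j = sum_{i<j, k} (∂g_{ij}/∂x_k) dx_k ∧ dx_i ∧ dx_j.
Expand each term, using dx_k ∧ dx_i ∧ dx_j = sgn(permutation) dx_{(a)} ∧ dx_{(b)} ∧ dx_{(c)} with (a < b < c) sorted:
  d(w^2 - x^2) includes (∂/∂w)(w^2 - x^2) dw = (2*w) dw, which multiplied by dx ∧ dy gives (2*w) dx ∧ dy ∧ dw
  d(x*(w + y - z)) includes (∂/∂y)(x*(w + y - z)) dy = (x) dy, which multiplied by dx ∧ dw gives (-x) dx ∧ dy ∧ dw
  d(x*(w + y - z)) includes (∂/∂z)(x*(w + y - z)) dz = (-x) dz, which multiplied by dx ∧ dw gives (x) dx ∧ dz ∧ dw
  d(3*x^2) includes (∂/∂x)(3*x^2) dx = (6*x) dx, which multiplied by dy ∧ dz gives (6*x) dx ∧ dy ∧ dz
  d(-x^2) includes (∂/∂x)(-x^2) dx = (-2*x) dx, which multiplied by dz ∧ dw gives (-2*x) dx ∧ dz ∧ dw
Collecting like 3-forms: d(omega) = (2*w - x) dx ∧ dy ∧ dw + (-x) dx ∧ dz ∧ dw + (6*x) dx ∧ dy ∧ dz.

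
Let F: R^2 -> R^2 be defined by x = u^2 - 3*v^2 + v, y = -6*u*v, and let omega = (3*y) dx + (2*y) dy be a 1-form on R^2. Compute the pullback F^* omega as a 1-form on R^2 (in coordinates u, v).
F^* omega = (36*u*v*(-u + 2*v)) du + (18*u*v*(4*u + 6*v - 1)) dv

Using F^*(f dg) = (f ∘ F) d(g ∘ F), substitute each coordinate x_i by F_i(u, v) in f_i, and replace dx_i by d F_i = (∂F_i/∂u) du + (∂F_i/∂v) dv.
  For the x component: f_1(F) = -18*u*v; d F_1 = (2*u) du + (1 - 6*v) dv
  For the y component: f_2(F) = -12*u*v; d F_2 = (-6*v) du + (-6*u) dv
Combining and collecting du, dv coefficients:
  coeff of du: 36*u*v*(-u + 2*v)
  coeff of dv: 18*u*v*(4*u + 6*v - 1)
F^* omega = (36*u*v*(-u + 2*v)) du + (18*u*v*(4*u + 6*v - 1)) dv.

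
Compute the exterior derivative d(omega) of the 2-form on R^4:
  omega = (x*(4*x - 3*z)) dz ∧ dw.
d(omega) = (8*x - 3*z) dx ∧ dz ∧ dw

For a 2-form omega = sum_{i<j} g_{ij} dx_i ∧ dx_j, the exterior derivative is
  d(omega) = sum_{i<j} d(g_{ij}) ∧ dx_i ∧ dx_j = sum_{i<j, k} (∂g_{ij}/∂x_k) dx_k ∧ dx_i ∧ dx_j.
Expand each term, using dx_k ∧ dx_i ∧ dx_j = sgn(permutation) dx_{(a)} ∧ dx_{(b)} ∧ dx_{(c)} with (a < b < c) sorted:
  d(x*(4*x - 3*z)) includes (∂/∂x)(x*(4*x - 3*z)) dx = (8*x - 3*z) dx, which multiplied by dz ∧ dw gives (8*x - 3*z) dx ∧ dz ∧ dw
Collecting like 3-forms: d(omega) = (8*x - 3*z) dx ∧ dz ∧ dw.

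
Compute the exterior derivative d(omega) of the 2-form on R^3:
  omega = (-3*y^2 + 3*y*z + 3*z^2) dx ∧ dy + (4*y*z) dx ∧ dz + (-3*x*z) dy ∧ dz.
d(omega) = (3*y - z) dx ∧ dy ∧ dz

For a 2-form omega = sum_{i<j} g_{ij} dx_i ∧ dx_j, the exterior derivative is
  d(omega) = sum_{i<j} d(g_{ij}) ∧ dx_i ∧ dx_j = sum_{i<j, k} (∂g_{ij}/∂x_k) dx_k ∧ dx_i ∧ dx_j.
Expand each term, using dx_k ∧ dx_i ∧ dx_j = sgn(permutation) dx_{(a)} ∧ dx_{(b)} ∧ dx_{(c)} with (a < b < c) sorted:
  d(-3*y^2 + 3*y*z + 3*z^2) includes (∂/∂z)(-3*y^2 + 3*y*z + 3*z^2) dz = (3*y + 6*z) dz, which multiplied by dx ∧ dy gives (3*y + 6*z) dx ∧ dy ∧ dz
  d(4*y*z) includes (∂/∂y)(4*y*z) dy = (4*z) dy, which multiplied by dx ∧ dz gives (-4*z) dx ∧ dy ∧ dz
  d(-3*x*z) includes (∂/∂x)(-3*x*z) dx = (-3*z) dx, which multiplied by dy ∧ dz gives (-3*z) dx ∧ dy ∧ dz
Collecting like 3-forms: d(omega) = (3*y - z) dx ∧ dy ∧ dz.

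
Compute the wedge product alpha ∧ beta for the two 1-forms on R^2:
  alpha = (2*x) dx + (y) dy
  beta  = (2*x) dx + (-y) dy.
alpha ∧ beta = (-4*x*y) dx ∧ dy

Distribute the wedge, using dx_i ∧ dx_j = -dx_j ∧ dx_i and dx_i ∧ dx_i = 0. For each pair (i, j) with i < j, the coefficient of dx_i ∧ dx_j in alpha ∧ beta is (alpha_i * beta_j - alpha_j * beta_i). Collecting: alpha ∧ beta = (-4*x*y) dx ∧ dy.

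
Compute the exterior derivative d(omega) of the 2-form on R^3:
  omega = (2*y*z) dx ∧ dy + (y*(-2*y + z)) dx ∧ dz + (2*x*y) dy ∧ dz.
d(omega) = (8*y - z) dx ∧ dy ∧ dz

For a 2-form omega = sum_{i<j} g_{ij} dx_i ∧ dx_j, the exterior derivative is
  d(omega) = sum_{i<j} d(g_{ij}) ∧ dx_i ∧ dx_j = sum_{i<j, k} (∂g_{ij}/∂x_k) dx_k ∧ dx_i ∧ dx_j.
Expand each term, using dx_k ∧ dx_i ∧ dx_j = sgn(permutation) dx_{(a)} ∧ dx_{(b)} ∧ dx_{(c)} with (a < b < c) sorted:
  d(2*y*z) includes (∂/∂z)(2*y*z) dz = (2*y) dz, which multiplied by dx ∧ dy gives (2*y) dx ∧ dy ∧ dz
  d(y*(-2*y + z)) includes (∂/∂y)(y*(-2*y + z)) dy = (-4*y + z) dy, which multiplied by dx ∧ dz gives (4*y - z) dx ∧ dy ∧ dz
  d(2*x*y) includes (∂/∂x)(2*x*y) dx = (2*y) dx, which multiplied by dy ∧ dz gives (2*y) dx ∧ dy ∧ dz
Collecting like 3-forms: d(omega) = (8*y - z) dx ∧ dy ∧ dz.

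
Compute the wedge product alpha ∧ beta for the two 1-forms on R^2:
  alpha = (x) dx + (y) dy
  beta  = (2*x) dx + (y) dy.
alpha ∧ beta = (-x*y) dx ∧ dy

Distribute the wedge, using dx_i ∧ dx_j = -dx_j ∧ dx_i and dx_i ∧ dx_i = 0. For each pair (i, j) with i < j, the coefficient of dx_i ∧ dx_j in alpha ∧ beta is (alpha_i * beta_j - alpha_j * beta_i). Collecting: alpha ∧ beta = (-x*y) dx ∧ dy.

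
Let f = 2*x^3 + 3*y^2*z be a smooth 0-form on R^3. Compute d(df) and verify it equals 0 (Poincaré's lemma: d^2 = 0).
d(df) = 0

Step 1: df = sum_i (∂f/∂x_i) dx_i = (6*x^2) dx + (6*y*z) dy + (3*y^2) dz.
Step 2: Apply d again. Using the 1-form formula, the coefficient of dx ∧ dy in d(df) is ∂^2 f/∂x ∂y - ∂^2 f/∂y ∂x = (0) - (0) = 0 (equality of mixed partials for smooth f).
Similarly for dx ∧ dz and dy ∧ dz — all coefficients vanish. So d(df) = 0.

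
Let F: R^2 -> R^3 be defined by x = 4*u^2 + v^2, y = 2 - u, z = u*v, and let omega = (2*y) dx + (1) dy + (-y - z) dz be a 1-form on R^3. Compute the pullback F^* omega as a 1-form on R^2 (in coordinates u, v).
F^* omega = (-16*u^2 - u*v^2 + u*v + 32*u - 2*v - 1) du + (-u^2*v + u^2 - 4*u*v - 2*u + 8*v) dv

Using F^*(f dg) = (f ∘ F) d(g ∘ F), substitute each coordinate x_i by F_i(u, v) in f_i, and replace dx_i by d F_i = (∂F_i/∂u) du + (∂F_i/∂v) dv.
  For the x component: f_1(F) = 4 - 2*u; d F_1 = (8*u) du + (2*v) dv
  For the y component: f_2(F) = 1; d F_2 = (-1) du + (0) dv
  For the z component: f_3(F) = -u*v + u - 2; d F_3 = (v) du + (u) dv
Combining and collecting du, dv coefficients:
  coeff of du: -16*u^2 - u*v^2 + u*v + 32*u - 2*v - 1
  coeff of dv: -u^2*v + u^2 - 4*u*v - 2*u + 8*v
F^* omega = (-16*u^2 - u*v^2 + u*v + 32*u - 2*v - 1) du + (-u^2*v + u^2 - 4*u*v - 2*u + 8*v) dv.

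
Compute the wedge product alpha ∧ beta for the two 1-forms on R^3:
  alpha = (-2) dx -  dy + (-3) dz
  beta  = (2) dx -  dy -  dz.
alpha ∧ beta = (4) dx ∧ dy + (8) dx ∧ dz + (-2) dy ∧ dz

Distribute the wedge, using dx_i ∧ dx_j = -dx_j ∧ dx_i and dx_i ∧ dx_i = 0. For each pair (i, j) with i < j, the coefficient of dx_i ∧ dx_j in alpha ∧ beta is (alpha_i * beta_j - alpha_j * beta_i). Collecting: alpha ∧ beta = (4) dx ∧ dy + (8) dx ∧ dz + (-2) dy ∧ dz.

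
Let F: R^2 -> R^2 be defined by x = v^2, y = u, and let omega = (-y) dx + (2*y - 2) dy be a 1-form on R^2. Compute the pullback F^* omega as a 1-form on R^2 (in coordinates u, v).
F^* omega = (2*u - 2) du + (-2*u*v) dv

Using F^*(f dg) = (f ∘ F) d(g ∘ F), substitute each coordinate x_i by F_i(u, v) in f_i, and replace dx_i by d F_i = (∂F_i/∂u) du + (∂F_i/∂v) dv.
  For the x component: f_1(F) = -u; d F_1 = (0) du + (2*v) dv
  For the y component: f_2(F) = 2*u - 2; d F_2 = (1) du + (0) dv
Combining and collecting du, dv coefficients:
  coeff of du: 2*u - 2
  coeff of dv: -2*u*v
F^* omega = (2*u - 2) du + (-2*u*v) dv.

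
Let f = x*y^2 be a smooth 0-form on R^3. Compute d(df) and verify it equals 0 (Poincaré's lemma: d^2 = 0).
d(df) = 0

Step 1: df = sum_i (∂f/∂x_i) dx_i = (y^2) dx + (2*x*y) dy + (0) dz.
Step 2: Apply d again. Using the 1-form formula, the coefficient of dx ∧ dy in d(df) is ∂^2 f/∂x ∂y - ∂^2 f/∂y ∂x = (2*y) - (2*y) = 0 (equality of mixed partials for smooth f).
Similarly for dx ∧ dz and dy ∧ dz — all coefficients vanish. So d(df) = 0.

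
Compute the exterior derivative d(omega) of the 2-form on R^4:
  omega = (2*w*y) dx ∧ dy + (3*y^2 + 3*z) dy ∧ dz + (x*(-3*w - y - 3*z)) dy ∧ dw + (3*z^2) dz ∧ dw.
d(omega) = (-3*w + y - 3*z) dx ∧ dy ∧ dw + (3*x) dy ∧ dz ∧ dw

For a 2-form omega = sum_{i<j} g_{ij} dx_i ∧ dx_j, the exterior derivative is
  d(omega) = sum_{i<j} d(g_{ij}) ∧ dx_i ∧ dx_j = sum_{i<j, k} (∂g_{ij}/∂x_k) dx_k ∧ dx_i ∧ dx_j.
Expand each term, using dx_k ∧ dx_i ∧ dx_j = sgn(permutation) dx_{(a)} ∧ dx_{(b)} ∧ dx_{(c)} with (a < b < c) sorted:
  d(2*w*y) includes (∂/∂w)(2*w*y) dw = (2*y) dw, which multiplied by dx ∧ dy gives (2*y) dx ∧ dy ∧ dw
  d(x*(-3*w - y - 3*z)) includes (∂/∂x)(x*(-3*w - y - 3*z)) dx = (-3*w - y - 3*z) dx, which multiplied by dy ∧ dw gives (-3*w - y - 3*z) dx ∧ dy ∧ dw
  d(x*(-3*w - y - 3*z)) includes (∂/∂z)(x*(-3*w - y - 3*z)) dz = (-3*x) dz, which multiplied by dy ∧ dw gives (3*x) dy ∧ dz ∧ dw
Collecting like 3-forms: d(omega) = (-3*w + y - 3*z) dx ∧ dy ∧ dw + (3*x) dy ∧ dz ∧ dw.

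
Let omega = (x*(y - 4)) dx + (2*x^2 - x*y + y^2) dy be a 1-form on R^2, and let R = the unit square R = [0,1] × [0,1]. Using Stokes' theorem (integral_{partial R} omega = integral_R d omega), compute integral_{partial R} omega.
integral_(partial R) omega = 1

Stokes: integral_partial_R omega = integral_R d omega with d omega = (∂Q/∂x - ∂P/∂y) dx ∧ dy.
  ∂Q/∂x = 4*x - y
  ∂P/∂y = x
  integrand = ∂Q/∂x - ∂P/∂y = 3*x - y.
Integrating over R: integral_0^1 integral_0^1 (3*x - y) dx dy = 1.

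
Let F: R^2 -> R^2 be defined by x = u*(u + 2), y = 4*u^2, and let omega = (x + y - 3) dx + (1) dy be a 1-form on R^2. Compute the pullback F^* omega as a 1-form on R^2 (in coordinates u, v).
F^* omega = (10*u^3 + 14*u^2 + 6*u - 6) du

Using F^*(f dg) = (f ∘ F) d(g ∘ F), substitute each coordinate x_i by F_i(u, v) in f_i, and replace dx_i by d F_i = (∂F_i/∂u) du + (∂F_i/∂v) dv.
  For the x component: f_1(F) = 5*u^2 + 2*u - 3; d F_1 = (2*u + 2) du + (0) dv
  For the y component: f_2(F) = 1; d F_2 = (8*u) du + (0) dv
Combining and collecting du, dv coefficients:
  coeff of du: 10*u^3 + 14*u^2 + 6*u - 6
  coeff of dv: 0
F^* omega = (10*u^3 + 14*u^2 + 6*u - 6) du.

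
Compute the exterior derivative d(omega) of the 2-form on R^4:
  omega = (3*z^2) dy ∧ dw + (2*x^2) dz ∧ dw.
d(omega) = (-6*z) dy ∧ dz ∧ dw + (4*x) dx ∧ dz ∧ dw

For a 2-form omega = sum_{i<j} g_{ij} dx_i ∧ dx_j, the exterior derivative is
  d(omega) = sum_{i<j} d(g_{ij}) ∧ dx_i ∧ dx_j = sum_{i<j, k} (∂g_{ij}/∂x_k) dx_k ∧ dx_i ∧ dx_j.
Expand each term, using dx_k ∧ dx_i ∧ dx_j = sgn(permutation) dx_{(a)} ∧ dx_{(b)} ∧ dx_{(c)} with (a < b < c) sorted:
  d(3*z^2) includes (∂/∂z)(3*z^2) dz = (6*z) dz, which multiplied by dy ∧ dw gives (-6*z) dy ∧ dz ∧ dw
  d(2*x^2) includes (∂/∂x)(2*x^2) dx = (4*x) dx, which multiplied by dz ∧ dw gives (4*x) dx ∧ dz ∧ dw
Collecting like 3-forms: d(omega) = (-6*z) dy ∧ dz ∧ dw + (4*x) dx ∧ dz ∧ dw.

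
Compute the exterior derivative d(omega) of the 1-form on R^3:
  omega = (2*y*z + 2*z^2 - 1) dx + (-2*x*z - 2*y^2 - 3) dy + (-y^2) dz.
d(omega) = (-4*z) dx ∧ dy + (-2*y - 4*z) dx ∧ dz + (2*x - 2*y) dy ∧ dz

For a 1-form omega = sum_i f_i dx_i, the exterior derivative is
  d(omega) = sum_{i < j} (∂f_j/∂x_i - ∂f_i/∂x_j) dx_i ∧ dx_j.
  coefficient of dx ∧ dy: ∂f_2/∂x - ∂f_1/∂y = ∂(-2*x*z - 2*y^2 - 3)/∂x - ∂(2*y*z + 2*z^2 - 1)/∂y = -4*z
  coefficient of dx ∧ dz: ∂f_3/∂x - ∂f_1/∂z = ∂(-y^2)/∂x - ∂(2*y*z + 2*z^2 - 1)/∂z = -2*y - 4*z
  coefficient of dy ∧ dz: ∂f_3/∂y - ∂f_2/∂z = ∂(-y^2)/∂y - ∂(-2*x*z - 2*y^2 - 3)/∂z = 2*x - 2*y
Assembling: d(omega) = (-4*z) dx ∧ dy + (-2*y - 4*z) dx ∧ dz + (2*x - 2*y) dy ∧ dz.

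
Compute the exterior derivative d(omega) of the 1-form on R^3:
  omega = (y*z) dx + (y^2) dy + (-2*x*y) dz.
d(omega) = (-z) dx ∧ dy + (-3*y) dx ∧ dz + (-2*x) dy ∧ dz

For a 1-form omega = sum_i f_i dx_i, the exterior derivative is
  d(omega) = sum_{i < j} (∂f_j/∂x_i - ∂f_i/∂x_j) dx_i ∧ dx_j.
  coefficient of dx ∧ dy: ∂f_2/∂x - ∂f_1/∂y = ∂(y^2)/∂x - ∂(y*z)/∂y = -z
  coefficient of dx ∧ dz: ∂f_3/∂x - ∂f_1/∂z = ∂(-2*x*y)/∂x - ∂(y*z)/∂z = -3*y
  coefficient of dy ∧ dz: ∂f_3/∂y - ∂f_2/∂z = ∂(-2*x*y)/∂y - ∂(y^2)/∂z = -2*x
Assembling: d(omega) = (-z) dx ∧ dy + (-3*y) dx ∧ dz + (-2*x) dy ∧ dz.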